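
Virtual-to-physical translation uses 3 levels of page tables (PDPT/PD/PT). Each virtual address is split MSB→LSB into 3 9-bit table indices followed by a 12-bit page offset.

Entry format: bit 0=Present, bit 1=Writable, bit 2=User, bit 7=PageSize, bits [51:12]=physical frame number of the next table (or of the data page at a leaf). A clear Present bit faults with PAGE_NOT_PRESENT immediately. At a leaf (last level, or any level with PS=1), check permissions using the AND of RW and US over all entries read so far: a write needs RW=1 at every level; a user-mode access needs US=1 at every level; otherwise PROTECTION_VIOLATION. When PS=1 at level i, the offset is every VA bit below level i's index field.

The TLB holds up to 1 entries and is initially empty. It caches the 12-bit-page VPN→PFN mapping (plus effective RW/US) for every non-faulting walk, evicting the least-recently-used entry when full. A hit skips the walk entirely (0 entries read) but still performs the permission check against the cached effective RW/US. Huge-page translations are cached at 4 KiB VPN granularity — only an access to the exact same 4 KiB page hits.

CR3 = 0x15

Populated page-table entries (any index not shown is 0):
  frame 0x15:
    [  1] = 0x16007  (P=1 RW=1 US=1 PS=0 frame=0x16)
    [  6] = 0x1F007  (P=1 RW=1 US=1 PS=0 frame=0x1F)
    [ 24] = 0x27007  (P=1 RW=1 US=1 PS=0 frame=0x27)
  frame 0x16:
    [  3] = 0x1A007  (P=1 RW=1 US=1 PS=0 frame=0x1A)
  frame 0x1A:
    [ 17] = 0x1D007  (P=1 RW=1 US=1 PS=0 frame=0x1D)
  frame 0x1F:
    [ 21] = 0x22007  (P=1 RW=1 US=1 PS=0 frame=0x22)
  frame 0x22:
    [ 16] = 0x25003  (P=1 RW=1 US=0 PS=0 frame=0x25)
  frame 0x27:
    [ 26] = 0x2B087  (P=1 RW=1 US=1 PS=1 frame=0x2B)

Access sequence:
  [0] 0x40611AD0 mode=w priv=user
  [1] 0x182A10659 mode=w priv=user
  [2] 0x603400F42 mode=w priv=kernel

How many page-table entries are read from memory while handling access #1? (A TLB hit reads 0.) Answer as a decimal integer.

Per-access translation:
#0 VA=0x40611AD0 (w,user):
  lvl0: tbl 0x15, slot 1 ⇒ 0x16007 (P1/RW1/US1/PS0)
  lvl1: tbl 0x16, slot 3 ⇒ 0x1A007 (P1/RW1/US1/PS0)
  lvl2: tbl 0x1A, slot 17 ⇒ 0x1D007 (P1/RW1/US1/PS0)
  ✓ 0x1DAD0  — 3 lookups
#1 VA=0x182A10659 (w,user):
  lvl0: tbl 0x15, slot 6 ⇒ 0x1F007 (P1/RW1/US1/PS0)
  lvl1: tbl 0x1F, slot 21 ⇒ 0x22007 (P1/RW1/US1/PS0)
  lvl2: tbl 0x22, slot 16 ⇒ 0x25003 (P1/RW1/US0/PS0)
  ✗ PROTECTION_VIOLATION  [3 reads]
#2 VA=0x603400F42 (w,kernel):
  lvl0: tbl 0x15, slot 24 ⇒ 0x27007 (P1/RW1/US1/PS0)
  lvl1: tbl 0x27, slot 26 ⇒ 0x2B087 (P1/RW1/US1/PS1)
  ✓ 0x2BF42 (huge @L1)  — 2 lookups

Entries read for #1: 3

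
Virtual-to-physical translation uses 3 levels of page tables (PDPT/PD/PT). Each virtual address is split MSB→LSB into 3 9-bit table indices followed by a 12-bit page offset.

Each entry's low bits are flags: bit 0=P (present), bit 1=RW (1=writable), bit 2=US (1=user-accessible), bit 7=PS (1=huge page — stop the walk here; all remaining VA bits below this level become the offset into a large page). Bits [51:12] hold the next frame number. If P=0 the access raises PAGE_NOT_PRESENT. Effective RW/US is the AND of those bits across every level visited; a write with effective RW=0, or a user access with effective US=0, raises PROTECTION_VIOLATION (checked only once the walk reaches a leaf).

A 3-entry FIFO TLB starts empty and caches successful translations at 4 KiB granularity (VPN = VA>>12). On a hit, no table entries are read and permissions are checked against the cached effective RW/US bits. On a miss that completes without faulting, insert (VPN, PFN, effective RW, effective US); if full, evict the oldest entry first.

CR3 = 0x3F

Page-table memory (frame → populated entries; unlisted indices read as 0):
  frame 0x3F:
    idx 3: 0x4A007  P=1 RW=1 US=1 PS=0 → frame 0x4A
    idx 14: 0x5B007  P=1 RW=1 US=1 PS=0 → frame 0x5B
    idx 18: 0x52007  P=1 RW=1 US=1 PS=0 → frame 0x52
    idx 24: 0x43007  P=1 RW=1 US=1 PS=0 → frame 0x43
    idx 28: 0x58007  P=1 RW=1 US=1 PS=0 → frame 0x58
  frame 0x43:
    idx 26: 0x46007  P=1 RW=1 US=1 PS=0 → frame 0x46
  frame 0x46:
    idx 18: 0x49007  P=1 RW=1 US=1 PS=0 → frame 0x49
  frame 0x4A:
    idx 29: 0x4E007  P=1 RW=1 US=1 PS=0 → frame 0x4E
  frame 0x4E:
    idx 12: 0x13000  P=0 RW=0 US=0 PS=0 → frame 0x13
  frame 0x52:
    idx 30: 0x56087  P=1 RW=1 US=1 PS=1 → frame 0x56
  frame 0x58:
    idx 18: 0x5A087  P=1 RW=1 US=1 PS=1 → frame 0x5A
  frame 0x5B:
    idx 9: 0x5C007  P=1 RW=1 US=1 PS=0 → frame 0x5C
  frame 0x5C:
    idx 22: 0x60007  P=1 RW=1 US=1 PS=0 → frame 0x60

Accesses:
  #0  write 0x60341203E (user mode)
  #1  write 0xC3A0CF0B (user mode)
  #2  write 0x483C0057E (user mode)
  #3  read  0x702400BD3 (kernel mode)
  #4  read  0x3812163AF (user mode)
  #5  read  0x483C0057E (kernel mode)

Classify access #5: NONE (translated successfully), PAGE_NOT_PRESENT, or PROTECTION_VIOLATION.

Walk each access:
#0 VA=0x60341203E (w,user):
  L0: frame=0x3F idx=24 entry=0x43007 [P=1 RW=1 US=1 PS=0]
  L1: frame=0x43 idx=26 entry=0x46007 [P=1 RW=1 US=1 PS=0]
  L2: frame=0x46 idx=18 entry=0x49007 [P=1 RW=1 US=1 PS=0]
  → PA=0x4903E  (3 entries read)
#1 VA=0xC3A0CF0B (w,user):
  L0: frame=0x3F idx=3 entry=0x4A007 [P=1 RW=1 US=1 PS=0]
  L1: frame=0x4A idx=29 entry=0x4E007 [P=1 RW=1 US=1 PS=0]
  L2: frame=0x4E idx=12 entry=0x13000 [P=0 RW=0 US=0 PS=0]
  ⇒ fault: PAGE_NOT_PRESENT  — 3 lookups
#2 VA=0x483C0057E (w,user):
  L0: frame=0x3F idx=18 entry=0x52007 [P=1 RW=1 US=1 PS=0]
  L1: frame=0x52 idx=30 entry=0x56087 [P=1 RW=1 US=1 PS=1]
  → PA=0x5657E (huge @L1)  (2 entries read)
#3 VA=0x702400BD3 (r,kernel):
  L0: frame=0x3F idx=28 entry=0x58007 [P=1 RW=1 US=1 PS=0]
  L1: frame=0x58 idx=18 entry=0x5A087 [P=1 RW=1 US=1 PS=1]
  → PA=0x5ABD3 (huge @L1)  (2 entries read)
#4 VA=0x3812163AF (r,user):
  L0: frame=0x3F idx=14 entry=0x5B007 [P=1 RW=1 US=1 PS=0]
  L1: frame=0x5B idx=9 entry=0x5C007 [P=1 RW=1 US=1 PS=0]
  L2: frame=0x5C idx=22 entry=0x60007 [P=1 RW=1 US=1 PS=0]
  → PA=0x603AF  (3 entries read)
#5 VA=0x483C0057E (r,kernel):
  TLB hit vpn=0x483C00 → PA=0x5657E

Access #5 fault: NONE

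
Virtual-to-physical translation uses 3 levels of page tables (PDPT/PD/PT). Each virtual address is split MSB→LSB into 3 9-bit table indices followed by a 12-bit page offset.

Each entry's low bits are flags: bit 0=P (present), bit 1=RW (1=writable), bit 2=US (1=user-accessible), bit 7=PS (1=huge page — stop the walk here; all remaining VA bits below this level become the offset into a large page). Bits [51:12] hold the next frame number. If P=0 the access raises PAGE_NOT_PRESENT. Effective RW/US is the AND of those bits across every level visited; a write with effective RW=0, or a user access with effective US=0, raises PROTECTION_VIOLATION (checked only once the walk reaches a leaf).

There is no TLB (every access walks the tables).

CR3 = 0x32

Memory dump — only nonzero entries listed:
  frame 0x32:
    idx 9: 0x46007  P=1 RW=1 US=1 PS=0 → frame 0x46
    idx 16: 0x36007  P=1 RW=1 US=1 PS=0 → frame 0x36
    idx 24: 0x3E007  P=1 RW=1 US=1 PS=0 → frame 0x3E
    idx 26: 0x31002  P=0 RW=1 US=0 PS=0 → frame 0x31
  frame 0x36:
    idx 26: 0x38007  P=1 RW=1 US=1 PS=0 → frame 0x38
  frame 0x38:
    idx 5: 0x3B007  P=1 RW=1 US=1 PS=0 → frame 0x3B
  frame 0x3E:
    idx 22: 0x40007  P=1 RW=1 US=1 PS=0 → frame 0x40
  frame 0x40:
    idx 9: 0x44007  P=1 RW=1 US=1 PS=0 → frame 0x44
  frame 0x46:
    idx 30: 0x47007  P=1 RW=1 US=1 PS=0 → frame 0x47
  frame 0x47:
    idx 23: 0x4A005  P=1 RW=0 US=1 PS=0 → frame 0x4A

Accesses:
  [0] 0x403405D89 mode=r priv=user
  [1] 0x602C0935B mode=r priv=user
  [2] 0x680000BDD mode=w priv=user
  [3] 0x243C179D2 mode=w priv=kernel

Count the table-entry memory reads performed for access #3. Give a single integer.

Per-access translation:
#0 VA=0x403405D89 (r,user):
  [0] read 0x32 idx=16: raw=0x36007 flags P=1 W=1 U=1 S=0
  [1] read 0x36 idx=26: raw=0x38007 flags P=1 W=1 U=1 S=0
  [2] read 0x38 idx=5: raw=0x3B007 flags P=1 W=1 U=1 S=0
  → PA=0x3BD89  (3 entries read)
#1 VA=0x602C0935B (r,user):
  [0] read 0x32 idx=24: raw=0x3E007 flags P=1 W=1 U=1 S=0
  [1] read 0x3E idx=22: raw=0x40007 flags P=1 W=1 U=1 S=0
  [2] read 0x40 idx=9: raw=0x44007 flags P=1 W=1 U=1 S=0
  → PA=0x4435B  (3 entries read)
#2 VA=0x680000BDD (w,user):
  [0] read 0x32 idx=26: raw=0x31002 flags P=0 W=1 U=0 S=0
  ⇒ fault: PAGE_NOT_PRESENT  — 1 lookups
#3 VA=0x243C179D2 (w,kernel):
  [0] read 0x32 idx=9: raw=0x46007 flags P=1 W=1 U=1 S=0
  [1] read 0x46 idx=30: raw=0x47007 flags P=1 W=1 U=1 S=0
  [2] read 0x47 idx=23: raw=0x4A005 flags P=1 W=0 U=1 S=0
  ⇒ fault: PROTECTION_VIOLATION  — 3 lookups

Entries read for #3: 3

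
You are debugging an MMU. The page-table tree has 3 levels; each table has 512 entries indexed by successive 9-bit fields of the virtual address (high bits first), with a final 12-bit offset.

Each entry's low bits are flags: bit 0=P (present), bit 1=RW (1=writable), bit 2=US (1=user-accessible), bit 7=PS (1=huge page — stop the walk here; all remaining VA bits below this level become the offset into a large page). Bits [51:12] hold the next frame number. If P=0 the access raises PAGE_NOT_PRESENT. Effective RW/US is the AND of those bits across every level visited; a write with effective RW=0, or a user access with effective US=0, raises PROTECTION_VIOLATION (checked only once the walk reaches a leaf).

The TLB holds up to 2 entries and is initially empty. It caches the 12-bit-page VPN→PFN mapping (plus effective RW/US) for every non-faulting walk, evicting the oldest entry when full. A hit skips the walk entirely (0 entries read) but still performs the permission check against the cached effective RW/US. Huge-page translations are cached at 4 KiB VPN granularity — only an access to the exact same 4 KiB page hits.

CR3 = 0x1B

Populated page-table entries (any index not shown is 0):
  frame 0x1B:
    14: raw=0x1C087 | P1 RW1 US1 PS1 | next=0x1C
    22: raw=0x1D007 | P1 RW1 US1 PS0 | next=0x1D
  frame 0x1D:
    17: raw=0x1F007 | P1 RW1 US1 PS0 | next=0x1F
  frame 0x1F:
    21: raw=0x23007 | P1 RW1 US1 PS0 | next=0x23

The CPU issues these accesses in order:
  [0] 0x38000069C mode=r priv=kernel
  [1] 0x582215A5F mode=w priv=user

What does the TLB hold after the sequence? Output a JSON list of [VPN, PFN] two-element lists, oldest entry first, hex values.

Walk each access:
#0 VA=0x38000069C (r,kernel):
  [0] read 0x1B idx=14: raw=0x1C087 flags P=1 W=1 U=1 S=1
  → PA=0x1C69C (huge @L0)  (1 entries read)
#1 VA=0x582215A5F (w,user):
  [0] read 0x1B idx=22: raw=0x1D007 flags P=1 W=1 U=1 S=0
  [1] read 0x1D idx=17: raw=0x1F007 flags P=1 W=1 U=1 S=0
  [2] read 0x1F idx=21: raw=0x23007 flags P=1 W=1 U=1 S=0
  → PA=0x23A5F  (3 entries read)

TLB: [["0x380000", "0x1C"], ["0x582215", "0x23"]]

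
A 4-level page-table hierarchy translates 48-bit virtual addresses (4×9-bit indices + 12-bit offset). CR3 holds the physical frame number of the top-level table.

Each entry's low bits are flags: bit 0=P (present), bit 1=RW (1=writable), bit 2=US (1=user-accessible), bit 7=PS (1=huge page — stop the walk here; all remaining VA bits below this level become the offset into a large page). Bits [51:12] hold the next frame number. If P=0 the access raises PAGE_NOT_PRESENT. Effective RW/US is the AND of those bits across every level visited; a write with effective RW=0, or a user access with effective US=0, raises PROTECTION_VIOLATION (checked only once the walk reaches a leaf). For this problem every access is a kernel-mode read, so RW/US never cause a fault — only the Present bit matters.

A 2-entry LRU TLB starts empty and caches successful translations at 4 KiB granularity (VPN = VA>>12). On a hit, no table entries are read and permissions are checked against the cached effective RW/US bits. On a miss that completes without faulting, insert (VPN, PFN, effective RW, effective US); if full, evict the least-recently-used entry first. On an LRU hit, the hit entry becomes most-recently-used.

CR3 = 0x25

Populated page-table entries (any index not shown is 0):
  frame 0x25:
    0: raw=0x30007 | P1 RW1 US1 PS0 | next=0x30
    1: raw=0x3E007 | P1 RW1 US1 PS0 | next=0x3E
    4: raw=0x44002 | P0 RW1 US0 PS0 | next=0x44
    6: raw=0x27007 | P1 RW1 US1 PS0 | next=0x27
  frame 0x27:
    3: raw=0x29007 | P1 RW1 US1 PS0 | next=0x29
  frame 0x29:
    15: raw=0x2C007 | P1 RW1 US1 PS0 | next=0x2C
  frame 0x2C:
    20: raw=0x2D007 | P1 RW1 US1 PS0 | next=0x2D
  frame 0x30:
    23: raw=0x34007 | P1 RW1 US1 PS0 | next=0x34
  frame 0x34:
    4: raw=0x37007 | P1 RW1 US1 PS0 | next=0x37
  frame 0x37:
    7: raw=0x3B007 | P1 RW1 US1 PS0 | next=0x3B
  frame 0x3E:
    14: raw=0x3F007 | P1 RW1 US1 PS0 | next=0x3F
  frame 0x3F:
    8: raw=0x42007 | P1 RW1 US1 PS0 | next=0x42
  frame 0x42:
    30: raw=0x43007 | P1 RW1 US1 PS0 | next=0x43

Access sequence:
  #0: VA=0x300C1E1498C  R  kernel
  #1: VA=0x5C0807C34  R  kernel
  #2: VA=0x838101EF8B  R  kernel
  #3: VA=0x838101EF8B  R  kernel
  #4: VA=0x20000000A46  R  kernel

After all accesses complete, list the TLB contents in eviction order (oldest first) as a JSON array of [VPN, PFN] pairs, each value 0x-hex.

Per-access translation:
#0 VA=0x300C1E1498C (r,kernel):
  L0 @0x25[6] → 0x27007  P=1,RW=1,US=1,PS=0
  L1 @0x27[3] → 0x29007  P=1,RW=1,US=1,PS=0
  L2 @0x29[15] → 0x2C007  P=1,RW=1,US=1,PS=0
  L3 @0x2C[20] → 0x2D007  P=1,RW=1,US=1,PS=0
  ⇒ phys 0x2D98C  [4 reads]
#1 VA=0x5C0807C34 (r,kernel):
  L0 @0x25[0] → 0x30007  P=1,RW=1,US=1,PS=0
  L1 @0x30[23] → 0x34007  P=1,RW=1,US=1,PS=0
  L2 @0x34[4] → 0x37007  P=1,RW=1,US=1,PS=0
  L3 @0x37[7] → 0x3B007  P=1,RW=1,US=1,PS=0
  ⇒ phys 0x3BC34  [4 reads]
#2 VA=0x838101EF8B (r,kernel):
  L0 @0x25[1] → 0x3E007  P=1,RW=1,US=1,PS=0
  L1 @0x3E[14] → 0x3F007  P=1,RW=1,US=1,PS=0
  L2 @0x3F[8] → 0x42007  P=1,RW=1,US=1,PS=0
  L3 @0x42[30] → 0x43007  P=1,RW=1,US=1,PS=0
  ⇒ phys 0x43F8B  [4 reads]
#3 VA=0x838101EF8B (r,kernel):
  TLB hit vpn=0x838101E → PA=0x43F8B
#4 VA=0x20000000A46 (r,kernel):
  L0 @0x25[4] → 0x44002  P=0,RW=1,US=0,PS=0
  → PAGE_NOT_PRESENT  (1 entries read)

TLB: [["0x5C0807", "0x3B"], ["0x838101E", "0x43"]]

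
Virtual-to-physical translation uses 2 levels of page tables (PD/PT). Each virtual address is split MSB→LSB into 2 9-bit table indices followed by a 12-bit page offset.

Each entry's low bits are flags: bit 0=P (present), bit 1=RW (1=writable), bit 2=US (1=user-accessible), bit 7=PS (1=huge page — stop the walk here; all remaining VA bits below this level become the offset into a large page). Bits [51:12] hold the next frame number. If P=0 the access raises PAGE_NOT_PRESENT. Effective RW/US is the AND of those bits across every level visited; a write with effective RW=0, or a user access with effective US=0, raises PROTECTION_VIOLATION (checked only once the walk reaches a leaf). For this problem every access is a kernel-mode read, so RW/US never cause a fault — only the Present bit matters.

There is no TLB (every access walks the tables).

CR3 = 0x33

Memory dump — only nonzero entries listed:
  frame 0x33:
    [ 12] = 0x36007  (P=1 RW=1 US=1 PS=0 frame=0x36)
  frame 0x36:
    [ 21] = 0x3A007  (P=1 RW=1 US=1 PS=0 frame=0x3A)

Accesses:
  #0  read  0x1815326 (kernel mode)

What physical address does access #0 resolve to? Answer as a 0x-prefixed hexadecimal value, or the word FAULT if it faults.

Per-access translation:
#0 VA=0x1815326 (r,kernel):
  L0: frame=0x33 idx=12 entry=0x36007 [P=1 RW=1 US=1 PS=0]
  L1: frame=0x36 idx=21 entry=0x3A007 [P=1 RW=1 US=1 PS=0]
  → PA=0x3A326  (2 entries read)

Access #0 PA: 0x3A326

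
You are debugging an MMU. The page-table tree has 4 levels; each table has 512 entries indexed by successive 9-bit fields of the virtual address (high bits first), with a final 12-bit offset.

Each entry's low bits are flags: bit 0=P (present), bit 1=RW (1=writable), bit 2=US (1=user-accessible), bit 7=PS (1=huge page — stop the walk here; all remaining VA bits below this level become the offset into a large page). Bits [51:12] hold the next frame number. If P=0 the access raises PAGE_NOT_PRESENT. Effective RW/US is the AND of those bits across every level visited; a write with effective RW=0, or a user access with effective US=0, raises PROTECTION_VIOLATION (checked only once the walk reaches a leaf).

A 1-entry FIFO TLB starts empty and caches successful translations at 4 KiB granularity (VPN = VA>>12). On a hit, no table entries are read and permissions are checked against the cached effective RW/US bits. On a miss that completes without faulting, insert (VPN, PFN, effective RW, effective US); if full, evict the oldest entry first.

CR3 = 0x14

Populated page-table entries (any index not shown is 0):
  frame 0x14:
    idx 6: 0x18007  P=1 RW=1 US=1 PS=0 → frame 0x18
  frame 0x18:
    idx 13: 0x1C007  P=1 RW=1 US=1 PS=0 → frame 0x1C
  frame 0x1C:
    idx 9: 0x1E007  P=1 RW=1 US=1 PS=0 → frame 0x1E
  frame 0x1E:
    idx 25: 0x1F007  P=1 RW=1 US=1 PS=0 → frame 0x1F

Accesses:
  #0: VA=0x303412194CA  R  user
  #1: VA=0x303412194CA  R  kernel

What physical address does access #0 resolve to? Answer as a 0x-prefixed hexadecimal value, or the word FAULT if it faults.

Walk each access:
#0 VA=0x303412194CA (r,user):
  L0: frame=0x14 idx=6 entry=0x18007 [P=1 RW=1 US=1 PS=0]
  L1: frame=0x18 idx=13 entry=0x1C007 [P=1 RW=1 US=1 PS=0]
  L2: frame=0x1C idx=9 entry=0x1E007 [P=1 RW=1 US=1 PS=0]
  L3: frame=0x1E idx=25 entry=0x1F007 [P=1 RW=1 US=1 PS=0]
  ⇒ phys 0x1F4CA  [4 reads]
#1 VA=0x303412194CA (r,kernel):
  TLB hit vpn=0x30341219 → PA=0x1F4CA

Access #0 PA: 0x1F4CA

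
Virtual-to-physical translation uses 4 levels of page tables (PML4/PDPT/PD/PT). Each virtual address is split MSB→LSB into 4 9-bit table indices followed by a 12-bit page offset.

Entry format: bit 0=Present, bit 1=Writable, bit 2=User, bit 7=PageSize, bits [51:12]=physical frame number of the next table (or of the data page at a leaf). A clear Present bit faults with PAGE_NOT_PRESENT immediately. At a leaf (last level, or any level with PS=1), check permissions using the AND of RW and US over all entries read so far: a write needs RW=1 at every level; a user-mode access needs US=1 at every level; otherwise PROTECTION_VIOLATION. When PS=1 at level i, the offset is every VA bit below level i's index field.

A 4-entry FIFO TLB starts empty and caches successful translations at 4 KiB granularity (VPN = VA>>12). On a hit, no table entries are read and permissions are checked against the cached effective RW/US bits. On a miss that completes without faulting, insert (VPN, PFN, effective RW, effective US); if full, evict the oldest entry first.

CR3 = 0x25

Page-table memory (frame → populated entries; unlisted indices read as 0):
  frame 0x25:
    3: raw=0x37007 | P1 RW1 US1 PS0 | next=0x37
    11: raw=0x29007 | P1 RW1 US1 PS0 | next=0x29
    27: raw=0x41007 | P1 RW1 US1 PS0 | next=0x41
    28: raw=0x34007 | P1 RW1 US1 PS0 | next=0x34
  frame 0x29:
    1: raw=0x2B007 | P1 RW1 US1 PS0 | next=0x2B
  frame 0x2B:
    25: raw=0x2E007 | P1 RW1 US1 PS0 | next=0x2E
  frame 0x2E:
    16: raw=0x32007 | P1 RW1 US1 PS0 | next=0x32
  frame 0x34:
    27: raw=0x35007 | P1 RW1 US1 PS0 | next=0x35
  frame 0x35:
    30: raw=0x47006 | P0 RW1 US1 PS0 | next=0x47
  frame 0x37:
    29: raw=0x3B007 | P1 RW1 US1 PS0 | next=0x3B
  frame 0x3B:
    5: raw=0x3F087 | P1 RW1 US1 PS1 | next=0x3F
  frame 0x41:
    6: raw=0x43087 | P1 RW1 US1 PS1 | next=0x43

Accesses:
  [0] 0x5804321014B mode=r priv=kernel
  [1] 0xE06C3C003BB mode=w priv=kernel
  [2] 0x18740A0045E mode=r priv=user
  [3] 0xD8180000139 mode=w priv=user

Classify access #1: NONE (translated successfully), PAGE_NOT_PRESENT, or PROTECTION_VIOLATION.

Trace:
#0 VA=0x5804321014B (r,kernel):
  L0: frame=0x25 idx=11 entry=0x29007 [P=1 RW=1 US=1 PS=0]
  L1: frame=0x29 idx=1 entry=0x2B007 [P=1 RW=1 US=1 PS=0]
  L2: frame=0x2B idx=25 entry=0x2E007 [P=1 RW=1 US=1 PS=0]
  L3: frame=0x2E idx=16 entry=0x32007 [P=1 RW=1 US=1 PS=0]
  ✓ 0x3214B  — 4 lookups
#1 VA=0xE06C3C003BB (w,kernel):
  L0: frame=0x25 idx=28 entry=0x34007 [P=1 RW=1 US=1 PS=0]
  L1: frame=0x34 idx=27 entry=0x35007 [P=1 RW=1 US=1 PS=0]
  L2: frame=0x35 idx=30 entry=0x47006 [P=0 RW=1 US=1 PS=0]
  ⇒ fault: PAGE_NOT_PRESENT  — 3 lookups
#2 VA=0x18740A0045E (r,user):
  L0: frame=0x25 idx=3 entry=0x37007 [P=1 RW=1 US=1 PS=0]
  L1: frame=0x37 idx=29 entry=0x3B007 [P=1 RW=1 US=1 PS=0]
  L2: frame=0x3B idx=5 entry=0x3F087 [P=1 RW=1 US=1 PS=1]
  ✓ 0x3F45E (huge @L2)  — 3 lookups
#3 VA=0xD8180000139 (w,user):
  L0: frame=0x25 idx=27 entry=0x41007 [P=1 RW=1 US=1 PS=0]
  L1: frame=0x41 idx=6 entry=0x43087 [P=1 RW=1 US=1 PS=1]
  ✓ 0x43139 (huge @L1)  — 2 lookups

Access #1 fault: PAGE_NOT_PRESENT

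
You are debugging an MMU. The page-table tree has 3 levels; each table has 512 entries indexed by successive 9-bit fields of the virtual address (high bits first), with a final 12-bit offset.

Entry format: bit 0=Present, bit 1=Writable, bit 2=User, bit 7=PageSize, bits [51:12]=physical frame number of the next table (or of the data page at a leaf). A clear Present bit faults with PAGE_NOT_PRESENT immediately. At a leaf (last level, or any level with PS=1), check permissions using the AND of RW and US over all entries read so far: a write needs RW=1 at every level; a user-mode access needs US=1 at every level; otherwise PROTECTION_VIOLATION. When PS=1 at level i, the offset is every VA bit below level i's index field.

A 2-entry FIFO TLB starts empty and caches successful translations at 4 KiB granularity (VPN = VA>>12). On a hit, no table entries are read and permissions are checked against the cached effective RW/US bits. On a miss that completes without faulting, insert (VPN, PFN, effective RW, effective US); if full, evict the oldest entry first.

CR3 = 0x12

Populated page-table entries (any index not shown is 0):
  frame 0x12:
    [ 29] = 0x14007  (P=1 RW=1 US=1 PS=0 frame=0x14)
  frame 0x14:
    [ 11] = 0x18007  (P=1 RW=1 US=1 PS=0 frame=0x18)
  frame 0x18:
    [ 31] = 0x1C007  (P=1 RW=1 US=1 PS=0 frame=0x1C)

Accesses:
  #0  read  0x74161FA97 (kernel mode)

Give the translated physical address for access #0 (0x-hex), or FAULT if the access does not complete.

Trace:
#0 VA=0x74161FA97 (r,kernel):
  L0: frame=0x12 idx=29 entry=0x14007 [P=1 RW=1 US=1 PS=0]
  L1: frame=0x14 idx=11 entry=0x18007 [P=1 RW=1 US=1 PS=0]
  L2: frame=0x18 idx=31 entry=0x1C007 [P=1 RW=1 US=1 PS=0]
  ✓ 0x1CA97  — 3 lookups

Access #0 PA: 0x1CA97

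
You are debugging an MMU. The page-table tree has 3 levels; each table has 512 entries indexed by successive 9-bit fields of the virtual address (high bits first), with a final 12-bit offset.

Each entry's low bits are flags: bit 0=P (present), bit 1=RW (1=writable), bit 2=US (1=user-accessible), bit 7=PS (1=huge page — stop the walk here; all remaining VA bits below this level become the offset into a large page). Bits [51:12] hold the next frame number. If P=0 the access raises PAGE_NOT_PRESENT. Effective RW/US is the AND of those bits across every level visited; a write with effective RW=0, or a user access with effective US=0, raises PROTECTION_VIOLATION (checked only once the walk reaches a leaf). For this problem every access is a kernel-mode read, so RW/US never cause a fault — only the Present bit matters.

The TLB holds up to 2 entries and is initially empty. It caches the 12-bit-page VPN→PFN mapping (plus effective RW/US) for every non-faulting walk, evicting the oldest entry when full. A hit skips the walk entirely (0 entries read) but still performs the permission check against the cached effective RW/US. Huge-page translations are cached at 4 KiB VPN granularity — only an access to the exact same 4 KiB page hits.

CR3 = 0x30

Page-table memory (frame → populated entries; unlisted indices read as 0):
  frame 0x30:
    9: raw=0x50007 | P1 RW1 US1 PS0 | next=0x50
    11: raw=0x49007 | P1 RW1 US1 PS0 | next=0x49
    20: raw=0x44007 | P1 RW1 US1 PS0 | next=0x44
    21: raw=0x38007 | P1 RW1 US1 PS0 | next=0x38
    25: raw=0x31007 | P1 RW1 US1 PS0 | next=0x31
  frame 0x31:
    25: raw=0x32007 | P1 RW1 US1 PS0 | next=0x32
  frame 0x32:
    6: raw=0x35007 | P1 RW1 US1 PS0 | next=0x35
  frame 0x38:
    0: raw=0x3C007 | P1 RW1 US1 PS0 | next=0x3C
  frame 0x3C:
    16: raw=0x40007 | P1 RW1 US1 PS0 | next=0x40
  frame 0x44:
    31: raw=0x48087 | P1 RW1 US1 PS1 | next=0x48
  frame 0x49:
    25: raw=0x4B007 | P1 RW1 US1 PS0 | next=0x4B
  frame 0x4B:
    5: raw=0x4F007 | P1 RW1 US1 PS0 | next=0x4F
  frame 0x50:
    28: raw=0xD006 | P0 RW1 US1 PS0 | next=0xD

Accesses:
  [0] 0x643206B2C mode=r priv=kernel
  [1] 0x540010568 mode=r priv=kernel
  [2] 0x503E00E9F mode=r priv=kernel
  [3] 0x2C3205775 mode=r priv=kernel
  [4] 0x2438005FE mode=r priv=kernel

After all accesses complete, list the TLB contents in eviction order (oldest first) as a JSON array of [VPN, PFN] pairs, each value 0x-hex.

Trace:
#0 VA=0x643206B2C (r,kernel):
  lvl0: tbl 0x30, slot 25 ⇒ 0x31007 (P1/RW1/US1/PS0)
  lvl1: tbl 0x31, slot 25 ⇒ 0x32007 (P1/RW1/US1/PS0)
  lvl2: tbl 0x32, slot 6 ⇒ 0x35007 (P1/RW1/US1/PS0)
  → PA=0x35B2C  (3 entries read)
#1 VA=0x540010568 (r,kernel):
  lvl0: tbl 0x30, slot 21 ⇒ 0x38007 (P1/RW1/US1/PS0)
  lvl1: tbl 0x38, slot 0 ⇒ 0x3C007 (P1/RW1/US1/PS0)
  lvl2: tbl 0x3C, slot 16 ⇒ 0x40007 (P1/RW1/US1/PS0)
  → PA=0x40568  (3 entries read)
#2 VA=0x503E00E9F (r,kernel):
  lvl0: tbl 0x30, slot 20 ⇒ 0x44007 (P1/RW1/US1/PS0)
  lvl1: tbl 0x44, slot 31 ⇒ 0x48087 (P1/RW1/US1/PS1)
  → PA=0x48E9F (huge @L1)  (2 entries read)
#3 VA=0x2C3205775 (r,kernel):
  lvl0: tbl 0x30, slot 11 ⇒ 0x49007 (P1/RW1/US1/PS0)
  lvl1: tbl 0x49, slot 25 ⇒ 0x4B007 (P1/RW1/US1/PS0)
  lvl2: tbl 0x4B, slot 5 ⇒ 0x4F007 (P1/RW1/US1/PS0)
  → PA=0x4F775  (3 entries read)
#4 VA=0x2438005FE (r,kernel):
  lvl0: tbl 0x30, slot 9 ⇒ 0x50007 (P1/RW1/US1/PS0)
  lvl1: tbl 0x50, slot 28 ⇒ 0xD006 (P0/RW1/US1/PS0)
  → PAGE_NOT_PRESENT  (2 entries read)

TLB: [["0x503E00", "0x48"], ["0x2C3205", "0x4F"]]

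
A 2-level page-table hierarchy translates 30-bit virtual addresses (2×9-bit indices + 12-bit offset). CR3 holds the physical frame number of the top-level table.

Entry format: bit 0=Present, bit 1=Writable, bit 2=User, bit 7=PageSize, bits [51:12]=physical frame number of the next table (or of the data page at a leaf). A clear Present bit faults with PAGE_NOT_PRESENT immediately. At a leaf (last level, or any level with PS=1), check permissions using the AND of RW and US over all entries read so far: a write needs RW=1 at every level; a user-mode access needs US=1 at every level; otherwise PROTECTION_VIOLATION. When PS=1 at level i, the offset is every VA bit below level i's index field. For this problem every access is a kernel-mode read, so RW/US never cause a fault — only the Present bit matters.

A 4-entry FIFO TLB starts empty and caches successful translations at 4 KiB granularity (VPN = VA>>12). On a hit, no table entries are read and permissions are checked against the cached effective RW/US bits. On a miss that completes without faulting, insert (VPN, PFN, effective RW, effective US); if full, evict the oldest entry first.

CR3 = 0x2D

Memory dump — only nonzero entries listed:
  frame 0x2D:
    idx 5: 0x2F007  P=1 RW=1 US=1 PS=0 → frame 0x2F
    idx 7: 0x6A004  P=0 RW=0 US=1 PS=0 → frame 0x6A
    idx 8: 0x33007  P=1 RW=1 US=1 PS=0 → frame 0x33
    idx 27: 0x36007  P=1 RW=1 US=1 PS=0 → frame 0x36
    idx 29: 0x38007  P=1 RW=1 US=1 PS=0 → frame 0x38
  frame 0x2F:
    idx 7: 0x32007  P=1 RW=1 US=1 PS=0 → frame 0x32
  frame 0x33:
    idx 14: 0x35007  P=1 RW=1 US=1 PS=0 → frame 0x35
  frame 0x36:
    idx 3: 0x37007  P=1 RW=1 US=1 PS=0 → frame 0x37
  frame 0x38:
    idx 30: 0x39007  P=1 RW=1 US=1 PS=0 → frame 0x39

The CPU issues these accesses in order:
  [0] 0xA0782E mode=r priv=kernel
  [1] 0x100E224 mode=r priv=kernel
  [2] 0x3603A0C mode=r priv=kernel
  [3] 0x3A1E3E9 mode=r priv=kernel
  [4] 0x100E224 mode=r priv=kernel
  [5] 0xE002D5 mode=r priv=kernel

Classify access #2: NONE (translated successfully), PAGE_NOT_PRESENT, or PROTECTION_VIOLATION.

Per-access translation:
#0 VA=0xA0782E (r,kernel):
  L0 @0x2D[5] → 0x2F007  P=1,RW=1,US=1,PS=0
  L1 @0x2F[7] → 0x32007  P=1,RW=1,US=1,PS=0
  ✓ 0x3282E  — 2 lookups
#1 VA=0x100E224 (r,kernel):
  L0 @0x2D[8] → 0x33007  P=1,RW=1,US=1,PS=0
  L1 @0x33[14] → 0x35007  P=1,RW=1,US=1,PS=0
  ✓ 0x35224  — 2 lookups
#2 VA=0x3603A0C (r,kernel):
  L0 @0x2D[27] → 0x36007  P=1,RW=1,US=1,PS=0
  L1 @0x36[3] → 0x37007  P=1,RW=1,US=1,PS=0
  ✓ 0x37A0C  — 2 lookups
#3 VA=0x3A1E3E9 (r,kernel):
  L0 @0x2D[29] → 0x38007  P=1,RW=1,US=1,PS=0
  L1 @0x38[30] → 0x39007  P=1,RW=1,US=1,PS=0
  ✓ 0x393E9  — 2 lookups
#4 VA=0x100E224 (r,kernel):
  TLB hit vpn=0x100E → PA=0x35224
#5 VA=0xE002D5 (r,kernel):
  L0 @0x2D[7] → 0x6A004  P=0,RW=0,US=1,PS=0
  ⇒ fault: PAGE_NOT_PRESENT  — 1 lookups

Access #2 fault: NONE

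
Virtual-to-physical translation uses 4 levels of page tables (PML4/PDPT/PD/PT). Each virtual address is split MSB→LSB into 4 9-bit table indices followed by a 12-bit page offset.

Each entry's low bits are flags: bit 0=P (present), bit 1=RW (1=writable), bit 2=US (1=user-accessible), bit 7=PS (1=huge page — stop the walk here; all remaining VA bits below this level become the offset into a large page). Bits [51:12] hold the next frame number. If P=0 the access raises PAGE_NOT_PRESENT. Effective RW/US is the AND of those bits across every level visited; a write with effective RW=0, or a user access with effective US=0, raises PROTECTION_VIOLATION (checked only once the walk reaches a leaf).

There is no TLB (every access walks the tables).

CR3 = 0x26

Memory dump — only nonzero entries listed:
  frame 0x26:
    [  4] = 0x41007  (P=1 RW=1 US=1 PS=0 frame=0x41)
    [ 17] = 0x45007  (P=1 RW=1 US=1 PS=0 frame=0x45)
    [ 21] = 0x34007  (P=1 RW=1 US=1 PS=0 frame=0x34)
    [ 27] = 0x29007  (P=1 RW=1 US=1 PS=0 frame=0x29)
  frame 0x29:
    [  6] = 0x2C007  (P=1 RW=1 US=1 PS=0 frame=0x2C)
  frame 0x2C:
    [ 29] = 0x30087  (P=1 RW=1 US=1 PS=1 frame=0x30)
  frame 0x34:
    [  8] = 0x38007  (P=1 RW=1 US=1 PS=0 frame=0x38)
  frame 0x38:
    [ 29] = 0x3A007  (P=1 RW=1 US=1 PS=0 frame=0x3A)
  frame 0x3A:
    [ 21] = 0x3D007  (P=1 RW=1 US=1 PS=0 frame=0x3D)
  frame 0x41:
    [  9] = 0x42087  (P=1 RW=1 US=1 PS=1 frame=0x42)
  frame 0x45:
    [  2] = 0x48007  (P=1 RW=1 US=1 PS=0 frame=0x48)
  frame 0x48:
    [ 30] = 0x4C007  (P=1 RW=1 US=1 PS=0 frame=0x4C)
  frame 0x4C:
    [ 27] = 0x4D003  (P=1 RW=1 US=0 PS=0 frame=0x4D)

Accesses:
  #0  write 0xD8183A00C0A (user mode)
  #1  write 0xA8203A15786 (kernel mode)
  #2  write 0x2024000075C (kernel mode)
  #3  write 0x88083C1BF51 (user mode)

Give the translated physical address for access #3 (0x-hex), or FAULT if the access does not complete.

Walk each access:
#0 VA=0xD8183A00C0A (w,user):
  L0 @0x26[27] → 0x29007  P=1,RW=1,US=1,PS=0
  L1 @0x29[6] → 0x2C007  P=1,RW=1,US=1,PS=0
  L2 @0x2C[29] → 0x30087  P=1,RW=1,US=1,PS=1
  ✓ 0x30C0A (huge @L2)  — 3 lookups
#1 VA=0xA8203A15786 (w,kernel):
  L0 @0x26[21] → 0x34007  P=1,RW=1,US=1,PS=0
  L1 @0x34[8] → 0x38007  P=1,RW=1,US=1,PS=0
  L2 @0x38[29] → 0x3A007  P=1,RW=1,US=1,PS=0
  L3 @0x3A[21] → 0x3D007  P=1,RW=1,US=1,PS=0
  ✓ 0x3D786  — 4 lookups
#2 VA=0x2024000075C (w,kernel):
  L0 @0x26[4] → 0x41007  P=1,RW=1,US=1,PS=0
  L1 @0x41[9] → 0x42087  P=1,RW=1,US=1,PS=1
  ✓ 0x4275C (huge @L1)  — 2 lookups
#3 VA=0x88083C1BF51 (w,user):
  L0 @0x26[17] → 0x45007  P=1,RW=1,US=1,PS=0
  L1 @0x45[2] → 0x48007  P=1,RW=1,US=1,PS=0
  L2 @0x48[30] → 0x4C007  P=1,RW=1,US=1,PS=0
  L3 @0x4C[27] → 0x4D003  P=1,RW=1,US=0,PS=0
  ✗ PROTECTION_VIOLATION  [4 reads]

Access #3 PA: FAULT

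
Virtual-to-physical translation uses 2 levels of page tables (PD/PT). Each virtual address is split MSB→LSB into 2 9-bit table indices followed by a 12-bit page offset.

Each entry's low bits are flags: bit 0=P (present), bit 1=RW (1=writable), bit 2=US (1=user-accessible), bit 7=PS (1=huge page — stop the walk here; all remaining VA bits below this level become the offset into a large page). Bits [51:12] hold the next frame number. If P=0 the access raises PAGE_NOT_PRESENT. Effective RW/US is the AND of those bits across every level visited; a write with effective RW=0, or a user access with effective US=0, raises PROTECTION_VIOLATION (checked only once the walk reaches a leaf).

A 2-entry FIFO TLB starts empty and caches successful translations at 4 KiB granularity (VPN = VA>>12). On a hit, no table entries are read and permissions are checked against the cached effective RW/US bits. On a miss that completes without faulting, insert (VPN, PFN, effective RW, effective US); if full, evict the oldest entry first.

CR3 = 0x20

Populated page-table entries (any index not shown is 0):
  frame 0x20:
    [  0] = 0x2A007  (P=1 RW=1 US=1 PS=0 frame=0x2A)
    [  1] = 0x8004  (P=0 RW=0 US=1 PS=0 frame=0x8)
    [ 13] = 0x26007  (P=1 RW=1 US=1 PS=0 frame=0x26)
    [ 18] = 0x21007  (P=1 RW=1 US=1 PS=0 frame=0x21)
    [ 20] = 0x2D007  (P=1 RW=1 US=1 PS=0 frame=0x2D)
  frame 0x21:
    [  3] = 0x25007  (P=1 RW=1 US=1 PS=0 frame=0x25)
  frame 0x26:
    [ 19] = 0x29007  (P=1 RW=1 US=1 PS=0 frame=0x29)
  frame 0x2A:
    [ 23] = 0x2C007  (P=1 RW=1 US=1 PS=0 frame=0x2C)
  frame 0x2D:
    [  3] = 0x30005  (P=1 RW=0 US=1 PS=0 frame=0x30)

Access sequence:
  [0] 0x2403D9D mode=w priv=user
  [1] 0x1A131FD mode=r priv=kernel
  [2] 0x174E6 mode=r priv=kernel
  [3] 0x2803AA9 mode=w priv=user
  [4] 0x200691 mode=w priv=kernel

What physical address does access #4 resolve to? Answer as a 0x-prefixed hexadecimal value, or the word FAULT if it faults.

Per-access translation:
#0 VA=0x2403D9D (w,user):
  lvl0: tbl 0x20, slot 18 ⇒ 0x21007 (P1/RW1/US1/PS0)
  lvl1: tbl 0x21, slot 3 ⇒ 0x25007 (P1/RW1/US1/PS0)
  ✓ 0x25D9D  — 2 lookups
#1 VA=0x1A131FD (r,kernel):
  lvl0: tbl 0x20, slot 13 ⇒ 0x26007 (P1/RW1/US1/PS0)
  lvl1: tbl 0x26, slot 19 ⇒ 0x29007 (P1/RW1/US1/PS0)
  ✓ 0x291FD  — 2 lookups
#2 VA=0x174E6 (r,kernel):
  lvl0: tbl 0x20, slot 0 ⇒ 0x2A007 (P1/RW1/US1/PS0)
  lvl1: tbl 0x2A, slot 23 ⇒ 0x2C007 (P1/RW1/US1/PS0)
  ✓ 0x2C4E6  — 2 lookups
#3 VA=0x2803AA9 (w,user):
  lvl0: tbl 0x20, slot 20 ⇒ 0x2D007 (P1/RW1/US1/PS0)
  lvl1: tbl 0x2D, slot 3 ⇒ 0x30005 (P1/RW0/US1/PS0)
  ⇒ fault: PROTECTION_VIOLATION  — 2 lookups
#4 VA=0x200691 (w,kernel):
  lvl0: tbl 0x20, slot 1 ⇒ 0x8004 (P0/RW0/US1/PS0)
  ⇒ fault: PAGE_NOT_PRESENT  — 1 lookups

Access #4 PA: FAULT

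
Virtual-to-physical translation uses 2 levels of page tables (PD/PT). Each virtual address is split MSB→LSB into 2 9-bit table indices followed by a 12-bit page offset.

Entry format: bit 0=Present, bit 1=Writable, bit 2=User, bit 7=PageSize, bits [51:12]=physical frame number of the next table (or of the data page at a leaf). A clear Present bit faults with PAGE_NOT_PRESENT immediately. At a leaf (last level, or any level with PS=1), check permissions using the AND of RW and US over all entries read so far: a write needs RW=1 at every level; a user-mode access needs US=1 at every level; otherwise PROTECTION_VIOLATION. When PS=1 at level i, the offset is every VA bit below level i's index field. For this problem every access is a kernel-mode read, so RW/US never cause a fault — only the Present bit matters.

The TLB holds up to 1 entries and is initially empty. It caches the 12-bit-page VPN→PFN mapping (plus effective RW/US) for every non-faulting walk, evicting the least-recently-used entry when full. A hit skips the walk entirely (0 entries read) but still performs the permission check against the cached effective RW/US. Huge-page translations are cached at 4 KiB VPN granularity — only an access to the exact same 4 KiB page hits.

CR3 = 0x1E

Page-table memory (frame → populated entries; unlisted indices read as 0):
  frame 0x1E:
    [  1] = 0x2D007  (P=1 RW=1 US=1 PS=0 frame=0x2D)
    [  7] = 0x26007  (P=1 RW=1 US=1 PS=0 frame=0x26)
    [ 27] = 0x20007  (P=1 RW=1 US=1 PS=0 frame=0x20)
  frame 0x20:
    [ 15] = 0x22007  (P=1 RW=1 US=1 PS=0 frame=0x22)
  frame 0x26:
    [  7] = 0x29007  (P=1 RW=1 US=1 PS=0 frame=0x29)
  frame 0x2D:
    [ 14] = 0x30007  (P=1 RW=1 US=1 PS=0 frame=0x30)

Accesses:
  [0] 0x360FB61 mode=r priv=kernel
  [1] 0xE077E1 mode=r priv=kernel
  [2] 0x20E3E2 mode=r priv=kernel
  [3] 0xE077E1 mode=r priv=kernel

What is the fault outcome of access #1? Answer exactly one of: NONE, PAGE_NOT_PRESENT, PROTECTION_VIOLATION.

Walk each access:
#0 VA=0x360FB61 (r,kernel):
  lvl0: tbl 0x1E, slot 27 ⇒ 0x20007 (P1/RW1/US1/PS0)
  lvl1: tbl 0x20, slot 15 ⇒ 0x22007 (P1/RW1/US1/PS0)
  ⇒ phys 0x22B61  [2 reads]
#1 VA=0xE077E1 (r,kernel):
  lvl0: tbl 0x1E, slot 7 ⇒ 0x26007 (P1/RW1/US1/PS0)
  lvl1: tbl 0x26, slot 7 ⇒ 0x29007 (P1/RW1/US1/PS0)
  ⇒ phys 0x297E1  [2 reads]
#2 VA=0x20E3E2 (r,kernel):
  lvl0: tbl 0x1E, slot 1 ⇒ 0x2D007 (P1/RW1/US1/PS0)
  lvl1: tbl 0x2D, slot 14 ⇒ 0x30007 (P1/RW1/US1/PS0)
  ⇒ phys 0x303E2  [2 reads]
#3 VA=0xE077E1 (r,kernel):
  lvl0: tbl 0x1E, slot 7 ⇒ 0x26007 (P1/RW1/US1/PS0)
  lvl1: tbl 0x26, slot 7 ⇒ 0x29007 (P1/RW1/US1/PS0)
  ⇒ phys 0x297E1  [2 reads]

Access #1 fault: NONE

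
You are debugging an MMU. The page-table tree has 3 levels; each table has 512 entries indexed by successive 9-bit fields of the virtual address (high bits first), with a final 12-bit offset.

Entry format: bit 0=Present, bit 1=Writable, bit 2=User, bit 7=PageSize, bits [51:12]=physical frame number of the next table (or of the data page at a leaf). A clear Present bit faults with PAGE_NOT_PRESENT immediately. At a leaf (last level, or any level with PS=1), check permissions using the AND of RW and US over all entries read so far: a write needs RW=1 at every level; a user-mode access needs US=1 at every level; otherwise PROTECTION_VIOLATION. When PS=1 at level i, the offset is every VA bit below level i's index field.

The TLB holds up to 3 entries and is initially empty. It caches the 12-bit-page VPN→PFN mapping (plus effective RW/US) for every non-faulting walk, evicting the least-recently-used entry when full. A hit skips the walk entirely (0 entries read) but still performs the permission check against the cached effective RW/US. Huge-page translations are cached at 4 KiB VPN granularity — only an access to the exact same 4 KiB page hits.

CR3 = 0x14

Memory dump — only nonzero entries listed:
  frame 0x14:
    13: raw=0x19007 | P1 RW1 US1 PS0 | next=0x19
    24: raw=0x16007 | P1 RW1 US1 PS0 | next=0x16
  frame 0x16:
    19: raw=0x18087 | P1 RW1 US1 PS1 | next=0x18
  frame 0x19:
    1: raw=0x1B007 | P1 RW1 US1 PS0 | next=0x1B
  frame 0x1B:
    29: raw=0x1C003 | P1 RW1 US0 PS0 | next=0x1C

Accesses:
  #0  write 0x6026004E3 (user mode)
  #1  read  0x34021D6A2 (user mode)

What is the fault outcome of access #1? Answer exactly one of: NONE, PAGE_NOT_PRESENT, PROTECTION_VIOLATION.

Trace:
#0 VA=0x6026004E3 (w,user):
  lvl0: tbl 0x14, slot 24 ⇒ 0x16007 (P1/RW1/US1/PS0)
  lvl1: tbl 0x16, slot 19 ⇒ 0x18087 (P1/RW1/US1/PS1)
  ⇒ phys 0x184E3 (huge @L1)  [2 reads]
#1 VA=0x34021D6A2 (r,user):
  lvl0: tbl 0x14, slot 13 ⇒ 0x19007 (P1/RW1/US1/PS0)
  lvl1: tbl 0x19, slot 1 ⇒ 0x1B007 (P1/RW1/US1/PS0)
  lvl2: tbl 0x1B, slot 29 ⇒ 0x1C003 (P1/RW1/US0/PS0)
  ⇒ fault: PROTECTION_VIOLATION  — 3 lookups

Access #1 fault: PROTECTION_VIOLATION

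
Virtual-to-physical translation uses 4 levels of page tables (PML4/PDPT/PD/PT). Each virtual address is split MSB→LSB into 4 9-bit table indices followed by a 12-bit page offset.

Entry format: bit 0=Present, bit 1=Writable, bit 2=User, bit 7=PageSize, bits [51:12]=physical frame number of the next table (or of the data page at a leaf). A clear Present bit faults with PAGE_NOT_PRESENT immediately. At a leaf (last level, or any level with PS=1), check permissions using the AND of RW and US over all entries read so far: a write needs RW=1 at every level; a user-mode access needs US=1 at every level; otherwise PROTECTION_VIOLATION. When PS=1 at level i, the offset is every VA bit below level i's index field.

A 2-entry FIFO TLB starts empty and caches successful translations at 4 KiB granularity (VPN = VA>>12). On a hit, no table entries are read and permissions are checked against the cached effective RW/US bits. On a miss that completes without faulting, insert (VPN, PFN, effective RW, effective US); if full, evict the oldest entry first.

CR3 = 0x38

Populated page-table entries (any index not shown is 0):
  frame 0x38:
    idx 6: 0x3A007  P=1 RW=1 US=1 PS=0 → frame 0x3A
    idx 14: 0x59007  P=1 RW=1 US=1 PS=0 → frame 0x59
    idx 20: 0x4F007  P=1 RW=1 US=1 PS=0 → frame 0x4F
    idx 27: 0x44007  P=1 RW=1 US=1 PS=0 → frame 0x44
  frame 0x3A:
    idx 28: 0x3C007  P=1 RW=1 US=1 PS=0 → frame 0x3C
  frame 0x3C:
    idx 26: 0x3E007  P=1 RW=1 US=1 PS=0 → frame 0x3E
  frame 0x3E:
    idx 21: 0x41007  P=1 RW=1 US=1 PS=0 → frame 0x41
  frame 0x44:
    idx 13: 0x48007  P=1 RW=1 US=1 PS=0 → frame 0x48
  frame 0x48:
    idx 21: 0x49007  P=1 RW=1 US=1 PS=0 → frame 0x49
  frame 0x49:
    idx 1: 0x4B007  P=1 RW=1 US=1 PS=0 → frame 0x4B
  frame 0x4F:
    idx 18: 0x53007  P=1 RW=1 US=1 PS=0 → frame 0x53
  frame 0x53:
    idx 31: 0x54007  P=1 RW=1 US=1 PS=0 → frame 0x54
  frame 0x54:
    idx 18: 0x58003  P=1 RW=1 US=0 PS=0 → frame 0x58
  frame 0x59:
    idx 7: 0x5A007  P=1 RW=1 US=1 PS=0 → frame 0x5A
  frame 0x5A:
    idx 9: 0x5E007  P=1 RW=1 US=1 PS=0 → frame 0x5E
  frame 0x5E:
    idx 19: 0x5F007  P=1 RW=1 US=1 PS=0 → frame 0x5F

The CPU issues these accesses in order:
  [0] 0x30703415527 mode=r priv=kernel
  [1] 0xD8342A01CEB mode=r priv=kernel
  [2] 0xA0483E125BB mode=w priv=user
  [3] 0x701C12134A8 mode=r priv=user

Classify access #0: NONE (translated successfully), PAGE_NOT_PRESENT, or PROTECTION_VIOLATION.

Trace:
#0 VA=0x30703415527 (r,kernel):
  L0 @0x38[6] → 0x3A007  P=1,RW=1,US=1,PS=0
  L1 @0x3A[28] → 0x3C007  P=1,RW=1,US=1,PS=0
  L2 @0x3C[26] → 0x3E007  P=1,RW=1,US=1,PS=0
  L3 @0x3E[21] → 0x41007  P=1,RW=1,US=1,PS=0
  ⇒ phys 0x41527  [4 reads]
#1 VA=0xD8342A01CEB (r,kernel):
  L0 @0x38[27] → 0x44007  P=1,RW=1,US=1,PS=0
  L1 @0x44[13] → 0x48007  P=1,RW=1,US=1,PS=0
  L2 @0x48[21] → 0x49007  P=1,RW=1,US=1,PS=0
  L3 @0x49[1] → 0x4B007  P=1,RW=1,US=1,PS=0
  ⇒ phys 0x4BCEB  [4 reads]
#2 VA=0xA0483E125BB (w,user):
  L0 @0x38[20] → 0x4F007  P=1,RW=1,US=1,PS=0
  L1 @0x4F[18] → 0x53007  P=1,RW=1,US=1,PS=0
  L2 @0x53[31] → 0x54007  P=1,RW=1,US=1,PS=0
  L3 @0x54[18] → 0x58003  P=1,RW=1,US=0,PS=0
  ✗ PROTECTION_VIOLATION  [4 reads]
#3 VA=0x701C12134A8 (r,user):
  L0 @0x38[14] → 0x59007  P=1,RW=1,US=1,PS=0
  L1 @0x59[7] → 0x5A007  P=1,RW=1,US=1,PS=0
  L2 @0x5A[9] → 0x5E007  P=1,RW=1,US=1,PS=0
  L3 @0x5E[19] → 0x5F007  P=1,RW=1,US=1,PS=0
  ⇒ phys 0x5F4A8  [4 reads]

Access #0 fault: NONE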